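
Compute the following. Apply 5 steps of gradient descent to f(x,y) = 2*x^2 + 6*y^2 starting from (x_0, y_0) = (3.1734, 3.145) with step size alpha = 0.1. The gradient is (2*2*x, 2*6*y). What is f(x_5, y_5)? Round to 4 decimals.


Gradient descent on f(x,y) = 2*x^2 + 6*y^2.
Starting point: (3.1734, 3.145), alpha = 0.1
Step 1: grad_x = 2*2*3.1734 = 12.6936, grad_y = 2*6*3.145 = 37.74
  x_1 = 3.1734 - 0.1*12.6936 = 1.904
  y_1 = 3.145 - 0.1*37.74 = -0.629
Step 2: grad_x = 2*2*1.904 = 7.6162, grad_y = 2*6*-0.629 = -7.548
  x_2 = 1.904 - 0.1*7.6162 = 1.1424
  y_2 = -0.629 - 0.1*-7.548 = 0.1258
Step 3: grad_x = 2*2*1.1424 = 4.5697, grad_y = 2*6*0.1258 = 1.5096
  x_3 = 1.1424 - 0.1*4.5697 = 0.6855
  y_3 = 0.1258 - 0.1*1.5096 = -0.0252
Step 4: grad_x = 2*2*0.6855 = 2.7418, grad_y = 2*6*-0.0252 = -0.3019
  x_4 = 0.6855 - 0.1*2.7418 = 0.4113
  y_4 = -0.0252 - 0.1*-0.3019 = 0.005
Step 5: grad_x = 2*2*0.4113 = 1.6451, grad_y = 2*6*0.005 = 0.0604
  x_5 = 0.4113 - 0.1*1.6451 = 0.2468
  y_5 = 0.005 - 0.1*0.0604 = -0.001
f(0.2468, -0.001) = 2*0.2468^2 + 6*(-0.001)^2 = 0.1218


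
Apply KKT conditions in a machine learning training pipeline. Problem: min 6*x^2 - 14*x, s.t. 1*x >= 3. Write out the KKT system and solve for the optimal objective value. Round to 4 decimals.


Step 1: Try lambda = 0 (constraint inactive).
x_unc = 14/(2*6) = 1.1667
Check: 1*1.1667 = 1.1667 < 3 -- violated!
Step 2: Constraint must be active: 1*x = 3
x* = 3/1 = 3.0
lambda = (2*6*3.0 - 14)/1 = 22.0
Step 3: Compute optimal value.
f(x*) = 6*3.0^2 - 14*3.0 = 12.0


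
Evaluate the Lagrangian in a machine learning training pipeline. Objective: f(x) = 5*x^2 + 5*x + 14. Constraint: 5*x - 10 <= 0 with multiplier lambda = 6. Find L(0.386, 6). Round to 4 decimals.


Step 1: Evaluate f(x).
f(0.386) = 5*0.386^2 + 5*0.386 + 14 = 16.675
Step 2: Evaluate g(x).
g(0.386) = 5*0.386 - 10 = -8.07
Step 3: Compute Lagrangian.
L = 16.675 + 6*-8.07 = -31.745


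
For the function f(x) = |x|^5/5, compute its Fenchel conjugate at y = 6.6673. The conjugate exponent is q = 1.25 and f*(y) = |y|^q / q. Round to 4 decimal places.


The conjugate exponent q satisfies 1/p + 1/q = 1.
p = 5, so q = 5/(5 - 1) = 1.25
|y|^q = 6.6673^1.25 = 10.7137
f*(6.6673) = 10.7137 / 1.25 = 8.5709


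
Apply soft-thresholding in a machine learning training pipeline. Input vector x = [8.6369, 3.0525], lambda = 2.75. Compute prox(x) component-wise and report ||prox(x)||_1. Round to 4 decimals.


Soft-thresholding with lambda = 2.75:
prox(8.6369) = sign(8.6369)*max(|8.6369| - 2.75, 0) = 5.8869
prox(3.0525) = sign(3.0525)*max(|3.0525| - 2.75, 0) = 0.3025
prox(x) = [5.8869, 0.3025]
||prox(x)||_1 = 5.8869 + 0.3025 = 6.1894


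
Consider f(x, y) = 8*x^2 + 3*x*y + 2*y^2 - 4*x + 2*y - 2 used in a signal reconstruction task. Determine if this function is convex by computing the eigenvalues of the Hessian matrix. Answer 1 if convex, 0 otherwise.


The Hessian of f(x,y) = 8*x^2 + 3*x*y + 2*y^2 - 4*x + 2*y - 2 is:
H = [[16, 3], [3, 4]]
Trace = 16 + 4 = 20
Determinant = 16*4 - (3)^2 = 55
Discriminant = (20)^2 - 4*55 = 180.0
Eigenvalues: lambda_1 = 3.2918, lambda_2 = 16.7082
The function is convex.

1


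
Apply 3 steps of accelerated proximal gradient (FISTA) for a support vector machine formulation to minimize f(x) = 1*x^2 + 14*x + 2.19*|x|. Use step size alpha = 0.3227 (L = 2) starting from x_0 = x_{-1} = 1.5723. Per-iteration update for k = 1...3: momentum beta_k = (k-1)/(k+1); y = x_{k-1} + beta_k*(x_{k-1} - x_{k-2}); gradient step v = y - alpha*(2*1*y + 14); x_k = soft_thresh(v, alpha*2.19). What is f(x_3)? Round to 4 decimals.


FISTA on f(x) = 1*x^2 + 14*x + 2.19*|x|
L = 2, alpha = 0.3227
Iteration 1: beta = 0.0, y = 1.5723 + 0.0*(1.5723 - 1.5723) = 1.5723
  grad(y) = 17.1446, v = y - alpha*grad = -3.9603
  prox(v) = soft_thresh(-3.9603, 0.7067) = -3.2535
Iteration 2: beta = 0.3333, y = -3.2535 + 0.3333*(-3.2535 - 1.5723) = -4.8622
  grad(y) = 4.2757, v = y - alpha*grad = -6.2419
  prox(v) = soft_thresh(-6.2419, 0.7067) = -5.5352
Iteration 3: beta = 0.5, y = -5.5352 + 0.5*(-5.5352 + 3.2535) = -6.676
  grad(y) = 0.6479, v = y - alpha*grad = -6.8851
  prox(v) = soft_thresh(-6.8851, 0.7067) = -6.1784
f(x_3) = 1*(-6.1784)^2 + 14*(-6.1784) + 2.19*|-6.1784| = -34.7943


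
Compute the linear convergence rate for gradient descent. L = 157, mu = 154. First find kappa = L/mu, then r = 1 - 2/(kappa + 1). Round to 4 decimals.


Step 1: Compute the condition number.
kappa = L/mu = 157/154 = 1.0195
Step 2: Compute the convergence rate.
r = 1 - 2/(kappa + 1) = 1 - 2*mu/(L + mu) = (L - mu)/(L + mu) = 3/311 = 0.0096


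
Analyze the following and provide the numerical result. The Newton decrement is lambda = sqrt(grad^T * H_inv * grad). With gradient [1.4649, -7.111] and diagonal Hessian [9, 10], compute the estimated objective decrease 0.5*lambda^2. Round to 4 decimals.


Step 1: H is diagonal, so H^(-1) * g = [0.1628, -0.7111].
Step 2: g^T H^(-1) g = sum_i g_i^2 / H_ii
  = (1.4649)^2/9 + (-7.111)^2/10
  = 0.2384 + 5.0566 = 5.2951
Step 3: Objective decrease = 0.5 * g^T H^(-1) g = 2.6475


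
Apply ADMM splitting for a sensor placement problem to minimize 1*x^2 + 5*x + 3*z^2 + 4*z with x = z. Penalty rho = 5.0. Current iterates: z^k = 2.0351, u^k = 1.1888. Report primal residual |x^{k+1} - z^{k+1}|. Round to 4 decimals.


ADMM iteration with rho = 5.0, z^k = 2.0351, u^k = 1.1888
Step 1: x-update.
Minimize 1*x^2 + 5*x + (5.0/2)*(x - 2.0351 + 1.1888)^2
FOC: (2*1 + 5.0)*x = -5 + 5.0*(2.0351 - 1.1888)
x^{k+1} = -0.1098
Step 2: z-update.
Minimize 3*z^2 + 4*z + (5.0/2)*(-0.1098 - z + 1.1888)^2
FOC: (2*3 + 5.0)*z = -4 + 5.0*(-0.1098 + 1.1888)
z^{k+1} = 0.1268
Step 3: u-update.
u^{k+1} = 1.1888 - 0.1098 - 0.1268 = 0.9522
Step 4: Primal residual = |-0.1098 - 0.1268| = 0.2366


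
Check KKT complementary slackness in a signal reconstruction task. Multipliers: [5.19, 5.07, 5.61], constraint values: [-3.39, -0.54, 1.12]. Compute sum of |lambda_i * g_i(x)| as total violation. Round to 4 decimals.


KKT complementary slackness check:
lambda_1 * g_1 = 5.19 * -3.39 = -17.5941
lambda_2 * g_2 = 5.07 * -0.54 = -2.7378
lambda_3 * g_3 = 5.61 * 1.12 = 6.2832
Total violation = 17.5941 + 2.7378 + 6.2832 = 26.6151


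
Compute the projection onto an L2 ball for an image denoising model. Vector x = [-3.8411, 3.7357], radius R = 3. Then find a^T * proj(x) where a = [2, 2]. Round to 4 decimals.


Step 1: Compute ||x|| (intermediates to 6 decimals).
||x|| = sqrt((-3.8411)^2 + 3.7357^2) = 5.358125
Step 2: Project.
Since ||x|| > R, scale = R/||x|| = 3/5.358125 = 0.559897, proj(x) = scale * x
proj(x) = [-2.15062, 2.091607]
Step 3: Dot product.
a^T * proj(x) = 2*(-2.15062) + 2*2.091607 = -0.118


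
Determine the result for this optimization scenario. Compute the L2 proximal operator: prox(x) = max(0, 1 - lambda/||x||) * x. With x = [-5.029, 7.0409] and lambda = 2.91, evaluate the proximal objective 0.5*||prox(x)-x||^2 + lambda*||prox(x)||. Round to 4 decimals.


Step 1: Compute ||x||.
||x|| = 8.6525
Step 2: Compute scaling factor.
scale = max(0, 1 - 2.91/8.6525) = 0.6637
Step 3: prox(x) = [-3.3376, 4.6729]
||prox(x)|| = 5.7425
Step 4: Proximal objective.
0.5*||prox-x||^2 = 4.2341
lambda*||prox|| = 16.7107
Total = 20.9446


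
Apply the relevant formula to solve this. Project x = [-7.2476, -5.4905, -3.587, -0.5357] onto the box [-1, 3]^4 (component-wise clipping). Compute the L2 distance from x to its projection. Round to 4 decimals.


Project each component onto [-1, 3].
clip(-7.2476) = -1.0, clip(-5.4905) = -1.0, clip(-3.587) = -1.0, clip(-0.5357) = -0.5357
Projection = [-1.0, -1.0, -1.0, -0.5357]
Squared diffs: [39.0325, 20.1646, 6.6926, 0.0]
Distance = sqrt(65.8897) = 8.1172


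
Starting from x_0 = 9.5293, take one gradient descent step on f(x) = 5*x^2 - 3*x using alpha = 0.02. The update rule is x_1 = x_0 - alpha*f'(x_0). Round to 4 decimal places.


We compute the gradient at x_0 and apply the update.
f'(x) = 10*x - 3
f'(9.5293) = 10*9.5293 - 3 = 92.293
x_1 = 9.5293 - 0.02*92.293 = 7.6834


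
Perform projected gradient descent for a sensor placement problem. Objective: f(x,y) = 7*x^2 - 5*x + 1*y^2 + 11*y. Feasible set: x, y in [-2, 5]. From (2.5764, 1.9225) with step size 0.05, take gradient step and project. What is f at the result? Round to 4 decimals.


Step 1: Compute gradient at (2.5764, 1.9225).
grad_x = 2*7*2.5764 - 5 = 31.0696
grad_y = 2*1*1.9225 + 11 = 14.845
Step 2: Gradient step.
x_raw = 2.5764 - 0.05*31.0696 = 1.0229
y_raw = 1.9225 - 0.05*14.845 = 1.1803
Step 3: Project onto [-2, 5].
x_proj = clip(1.0229) = 1.0229
y_proj = clip(1.1803) = 1.1803
Step 4: Evaluate f.
f(1.0229, 1.1803) = 16.5857


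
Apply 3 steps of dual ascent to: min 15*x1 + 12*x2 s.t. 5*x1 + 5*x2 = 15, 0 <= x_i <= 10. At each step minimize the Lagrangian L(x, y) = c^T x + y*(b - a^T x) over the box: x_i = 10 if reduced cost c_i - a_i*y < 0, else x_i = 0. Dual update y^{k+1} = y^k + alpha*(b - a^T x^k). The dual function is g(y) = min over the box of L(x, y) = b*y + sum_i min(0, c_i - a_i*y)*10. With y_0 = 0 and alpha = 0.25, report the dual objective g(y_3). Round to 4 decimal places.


Dual ascent for LP: min 15*x1 + 12*x2, 5*x1 + 5*x2 = 15, 0 <= x_i <= 10
Step 1: y^k = 0.0, reduced costs: (15.0, 12.0)
  x^k = (0.0, 0.0), subgradient = b - a^T x = 15.0
  y^{k+1} = 0.0 + 0.25*15.0 = 3.75
Step 2: y^k = 3.75, reduced costs: (-3.75, -6.75)
  x^k = (10.0, 10.0), subgradient = b - a^T x = -85.0
  y^{k+1} = 3.75 + 0.25*-85.0 = -17.5
Step 3: y^k = -17.5, reduced costs: (102.5, 99.5)
  x^k = (0.0, 0.0), subgradient = b - a^T x = 15.0
  y^{k+1} = -17.5 + 0.25*15.0 = -13.75
Dual objective at y_3 = -13.75: reduced costs (83.75, 80.75), box minimizer x = (0.0, 0.0)
g(y_3) = b*y + (c1 - a1*y)*x1 + (c2 - a2*y)*x2 = 15*(-13.75) + 83.75*0.0 + 80.75*0.0 = -206.25 + 0.0 + 0.0 = -206.25


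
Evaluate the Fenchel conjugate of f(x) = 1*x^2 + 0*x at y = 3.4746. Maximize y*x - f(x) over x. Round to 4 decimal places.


f*(y) = sup_x {y*x - a*x^2 - b*x} = sup_x {(y-b)*x - a*x^2}
FOC: (y - b) - 2a*x = 0 => x* = (y - b)/(2a)
x* = (3.4746 - 0)/(2*1) = 1.7373
f*(3.4746) = (y-b)^2/(4a) = (3.4746 - 0)^2/(4*1)
= 12.0728/4 = 3.0182


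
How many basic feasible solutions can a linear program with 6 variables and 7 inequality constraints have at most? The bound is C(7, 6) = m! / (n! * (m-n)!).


Each vertex corresponds to some choice of n active constraints out of m, so the number of vertices is at most C(m, n) = m! / (n!(m-n)!).
m = 7, n = 6
Numerator: 7 * 6 * 5 * 4 * 3 * 2
Denominator: 6! = 720
C(7, 6) = 7


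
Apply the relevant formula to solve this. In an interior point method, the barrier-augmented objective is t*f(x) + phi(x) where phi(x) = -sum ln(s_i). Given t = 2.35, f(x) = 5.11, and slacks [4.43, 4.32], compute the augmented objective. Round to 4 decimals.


Step 1: Compute log-barrier.
ln values: [1.4884, 1.4633]
phi = -(1.4884 + 1.4633) = -2.9517
Step 2: Compute augmented objective.
t*f(x) = 2.35*5.11 = 12.0085
Total = 12.0085 - 2.9517 = 9.0568


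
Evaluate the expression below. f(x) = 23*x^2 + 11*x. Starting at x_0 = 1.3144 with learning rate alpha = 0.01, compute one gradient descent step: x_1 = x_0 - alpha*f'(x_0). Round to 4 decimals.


We compute the gradient at x_0 and apply the update.
f'(x) = 46*x + 11
f'(1.3144) = 46*1.3144 + 11 = 71.4624
x_1 = 1.3144 - 0.01*71.4624 = 0.5998


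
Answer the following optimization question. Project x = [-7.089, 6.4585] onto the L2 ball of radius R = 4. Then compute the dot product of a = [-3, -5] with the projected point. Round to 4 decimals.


Step 1: Compute ||x|| (intermediates to 6 decimals).
||x|| = sqrt((-7.089)^2 + 6.4585^2) = 9.589898
Step 2: Project.
Since ||x|| > R, scale = R/||x|| = 4/9.589898 = 0.417106, proj(x) = scale * x
proj(x) = [-2.956864, 2.693879]
Step 3: Dot product.
a^T * proj(x) = -3*(-2.956864) - 5*2.693879 = -4.5988


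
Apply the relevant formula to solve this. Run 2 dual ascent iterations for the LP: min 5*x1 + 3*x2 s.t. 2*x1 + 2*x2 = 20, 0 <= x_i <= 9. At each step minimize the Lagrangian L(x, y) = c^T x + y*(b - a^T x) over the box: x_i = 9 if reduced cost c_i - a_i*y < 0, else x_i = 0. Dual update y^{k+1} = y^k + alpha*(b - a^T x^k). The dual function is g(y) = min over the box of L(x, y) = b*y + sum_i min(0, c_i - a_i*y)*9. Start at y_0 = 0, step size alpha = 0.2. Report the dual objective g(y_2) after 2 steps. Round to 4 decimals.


Dual ascent for LP: min 5*x1 + 3*x2, 2*x1 + 2*x2 = 20, 0 <= x_i <= 9
Step 1: y^k = 0.0, reduced costs: (5.0, 3.0)
  x^k = (0.0, 0.0), subgradient = b - a^T x = 20.0
  y^{k+1} = 0.0 + 0.2*20.0 = 4.0
Step 2: y^k = 4.0, reduced costs: (-3.0, -5.0)
  x^k = (9.0, 9.0), subgradient = b - a^T x = -16.0
  y^{k+1} = 4.0 + 0.2*-16.0 = 0.8
Dual objective at y_2 = 0.8: reduced costs (3.4, 1.4), box minimizer x = (0.0, 0.0)
g(y_2) = b*y + (c1 - a1*y)*x1 + (c2 - a2*y)*x2 = 20*0.8 + 3.4*0.0 + 1.4*0.0 = 16.0 + 0.0 + 0.0 = 16.0


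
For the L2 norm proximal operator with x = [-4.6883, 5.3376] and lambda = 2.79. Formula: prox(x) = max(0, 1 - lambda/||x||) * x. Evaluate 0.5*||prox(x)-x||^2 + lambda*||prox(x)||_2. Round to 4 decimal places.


Step 1: Compute ||x||.
||x|| = 7.1042
Step 2: Compute scaling factor.
scale = max(0, 1 - 2.79/7.1042) = 0.6073
Step 3: prox(x) = [-2.8471, 3.2414]
||prox(x)|| = 4.3142
Step 4: Proximal objective.
0.5*||prox-x||^2 = 3.8921
lambda*||prox|| = 12.0366
Total = 15.9288


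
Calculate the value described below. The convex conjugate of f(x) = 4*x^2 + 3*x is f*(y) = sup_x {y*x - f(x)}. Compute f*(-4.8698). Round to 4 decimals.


f*(y) = sup_x {y*x - a*x^2 - b*x} = sup_x {(y-b)*x - a*x^2}
FOC: (y - b) - 2a*x = 0 => x* = (y - b)/(2a)
x* = (-4.8698 - 3)/(2*4) = -0.9837
f*(-4.8698) = (y-b)^2/(4a) = (-4.8698 - 3)^2/(4*4)
= 61.9338/16 = 3.8709


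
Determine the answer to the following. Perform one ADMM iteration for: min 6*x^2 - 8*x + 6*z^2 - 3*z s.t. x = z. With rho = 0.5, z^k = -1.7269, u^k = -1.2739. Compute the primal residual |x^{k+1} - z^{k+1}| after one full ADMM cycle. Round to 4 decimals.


ADMM iteration with rho = 0.5, z^k = -1.7269, u^k = -1.2739
Step 1: x-update.
Minimize 6*x^2 - 8*x + (0.5/2)*(x + 1.7269 - 1.2739)^2
FOC: (2*6 + 0.5)*x = 8 + 0.5*(-1.7269 + 1.2739)
x^{k+1} = 0.6219
Step 2: z-update.
Minimize 6*z^2 - 3*z + (0.5/2)*(0.6219 - z - 1.2739)^2
FOC: (2*6 + 0.5)*z = 3 + 0.5*(0.6219 - 1.2739)
z^{k+1} = 0.2139
Step 3: u-update.
u^{k+1} = -1.2739 + 0.6219 - 0.2139 = -0.8659
Step 4: Primal residual = |0.6219 - 0.2139| = 0.408


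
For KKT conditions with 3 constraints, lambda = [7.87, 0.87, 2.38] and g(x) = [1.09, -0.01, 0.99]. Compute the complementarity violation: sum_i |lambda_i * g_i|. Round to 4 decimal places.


KKT complementary slackness check:
lambda_1 * g_1 = 7.87 * 1.09 = 8.5783
lambda_2 * g_2 = 0.87 * -0.01 = -0.0087
lambda_3 * g_3 = 2.38 * 0.99 = 2.3562
Total violation = 8.5783 + 0.0087 + 2.3562 = 10.9432


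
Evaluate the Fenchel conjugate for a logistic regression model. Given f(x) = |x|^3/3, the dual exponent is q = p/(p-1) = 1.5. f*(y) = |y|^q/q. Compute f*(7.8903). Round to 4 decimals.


The conjugate exponent q satisfies 1/p + 1/q = 1.
p = 3, so q = 3/(3 - 1) = 1.5
|y|^q = 7.8903^1.5 = 22.1636
f*(7.8903) = 22.1636 / 1.5 = 14.7757


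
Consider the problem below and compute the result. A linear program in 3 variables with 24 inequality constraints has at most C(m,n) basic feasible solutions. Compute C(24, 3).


Each vertex corresponds to some choice of n active constraints out of m, so the number of vertices is at most C(m, n) = m! / (n!(m-n)!).
m = 24, n = 3
Numerator: 24 * 23 * 22
Denominator: 3! = 6
C(24, 3) = 2024


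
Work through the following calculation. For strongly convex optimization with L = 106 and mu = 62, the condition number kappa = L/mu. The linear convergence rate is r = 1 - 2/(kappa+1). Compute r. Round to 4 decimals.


Step 1: Compute the condition number.
kappa = L/mu = 106/62 = 1.7097
Step 2: Compute the convergence rate.
r = 1 - 2/(kappa + 1) = 1 - 2*mu/(L + mu) = (L - mu)/(L + mu) = 44/168 = 0.2619


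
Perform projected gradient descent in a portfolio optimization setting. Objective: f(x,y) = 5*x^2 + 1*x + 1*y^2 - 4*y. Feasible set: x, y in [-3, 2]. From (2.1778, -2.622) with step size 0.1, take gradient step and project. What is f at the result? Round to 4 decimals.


Step 1: Compute gradient at (2.1778, -2.622).
grad_x = 2*5*2.1778 + 1 = 22.778
grad_y = 2*1*-2.622 - 4 = -9.244
Step 2: Gradient step.
x_raw = 2.1778 - 0.1*22.778 = -0.1
y_raw = -2.622 - 0.1*-9.244 = -1.6976
Step 3: Project onto [-3, 2].
x_proj = clip(-0.1) = -0.1
y_proj = clip(-1.6976) = -1.6976
Step 4: Evaluate f.
f(-0.1, -1.6976) = 9.6222


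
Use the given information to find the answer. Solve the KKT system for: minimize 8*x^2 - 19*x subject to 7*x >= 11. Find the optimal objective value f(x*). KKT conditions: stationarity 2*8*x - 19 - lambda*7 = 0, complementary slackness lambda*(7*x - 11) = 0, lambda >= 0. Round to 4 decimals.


Step 1: Try lambda = 0 (constraint inactive).
x_unc = 19/(2*8) = 1.1875
Check: 7*1.1875 = 8.3125 < 11 -- violated!
Step 2: Constraint must be active: 7*x = 11
x* = 11/7 = 1.5714 (rounded; the exact value 11/7 is used below)
lambda = (2*8*(11/7) - 19)/7 = 0.8776
Step 3: Compute optimal value.
f(x*) = 8*(11/7)^2 - 19*(11/7) = -10.102


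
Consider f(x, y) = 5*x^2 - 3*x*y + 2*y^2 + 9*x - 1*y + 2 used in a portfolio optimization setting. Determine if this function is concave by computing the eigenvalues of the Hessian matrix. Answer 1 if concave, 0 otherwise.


The Hessian of f(x,y) = 5*x^2 - 3*x*y + 2*y^2 + 9*x - 1*y + 2 is:
H = [[10, -3], [-3, 4]]
Trace = 10 + 4 = 14
Determinant = 10*4 - (-3)^2 = 31
Discriminant = (14)^2 - 4*31 = 72.0
Eigenvalues: lambda_1 = 2.7574, lambda_2 = 11.2426
The function is not concave.

0


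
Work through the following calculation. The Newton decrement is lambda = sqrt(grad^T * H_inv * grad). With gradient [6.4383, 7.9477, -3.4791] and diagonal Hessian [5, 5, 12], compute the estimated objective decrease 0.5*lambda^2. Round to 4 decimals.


Step 1: H is diagonal, so H^(-1) * g = [1.2877, 1.5895, -0.2899].
Step 2: g^T H^(-1) g = sum_i g_i^2 / H_ii
  = (6.4383)^2/5 + (7.9477)^2/5 + (-3.4791)^2/12
  = 8.2903 + 12.6332 + 1.0087 = 21.9322
Step 3: Objective decrease = 0.5 * g^T H^(-1) g = 10.9661


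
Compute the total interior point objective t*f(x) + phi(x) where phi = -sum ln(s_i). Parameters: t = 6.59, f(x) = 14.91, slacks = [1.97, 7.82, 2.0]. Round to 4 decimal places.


Step 1: Compute log-barrier.
ln values: [0.678, 2.0567, 0.6931]
phi = -(0.678 + 2.0567 + 0.6931) = -3.4279
Step 2: Compute augmented objective.
t*f(x) = 6.59*14.91 = 98.2569
Total = 98.2569 - 3.4279 = 94.829


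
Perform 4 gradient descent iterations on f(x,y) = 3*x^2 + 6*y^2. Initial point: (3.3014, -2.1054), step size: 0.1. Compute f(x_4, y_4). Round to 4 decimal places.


Gradient descent on f(x,y) = 3*x^2 + 6*y^2.
Starting point: (3.3014, -2.1054), alpha = 0.1
Step 1: grad_x = 2*3*3.3014 = 19.8084, grad_y = 2*6*-2.1054 = -25.2648
  x_1 = 3.3014 - 0.1*19.8084 = 1.3206
  y_1 = -2.1054 - 0.1*-25.2648 = 0.4211
Step 2: grad_x = 2*3*1.3206 = 7.9234, grad_y = 2*6*0.4211 = 5.053
  x_2 = 1.3206 - 0.1*7.9234 = 0.5282
  y_2 = 0.4211 - 0.1*5.053 = -0.0842
Step 3: grad_x = 2*3*0.5282 = 3.1693, grad_y = 2*6*-0.0842 = -1.0106
  x_3 = 0.5282 - 0.1*3.1693 = 0.2113
  y_3 = -0.0842 - 0.1*-1.0106 = 0.0168
Step 4: grad_x = 2*3*0.2113 = 1.2677, grad_y = 2*6*0.0168 = 0.2021
  x_4 = 0.2113 - 0.1*1.2677 = 0.0845
  y_4 = 0.0168 - 0.1*0.2021 = -0.0034
f(0.0845, -0.0034) = 3*0.0845^2 + 6*(-0.0034)^2 = 0.0215


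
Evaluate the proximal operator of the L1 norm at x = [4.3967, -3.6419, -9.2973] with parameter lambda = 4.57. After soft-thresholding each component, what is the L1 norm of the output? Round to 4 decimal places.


Soft-thresholding with lambda = 4.57:
prox(4.3967) = sign(4.3967)*max(|4.3967| - 4.57, 0) = 0.0
prox(-3.6419) = sign(-3.6419)*max(|-3.6419| - 4.57, 0) = 0.0
prox(-9.2973) = sign(-9.2973)*max(|-9.2973| - 4.57, 0) = -4.7273
prox(x) = [0.0, 0.0, -4.7273]
||prox(x)||_1 = 0.0 + 0.0 + 4.7273 = 4.7273


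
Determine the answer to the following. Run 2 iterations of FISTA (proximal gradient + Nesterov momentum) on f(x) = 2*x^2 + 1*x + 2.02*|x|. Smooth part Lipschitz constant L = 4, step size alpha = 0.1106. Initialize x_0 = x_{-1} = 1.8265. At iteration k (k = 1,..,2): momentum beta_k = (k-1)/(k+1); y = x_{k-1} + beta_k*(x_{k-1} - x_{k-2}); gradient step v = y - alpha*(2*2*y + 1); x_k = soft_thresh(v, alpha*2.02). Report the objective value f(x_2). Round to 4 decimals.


FISTA on f(x) = 2*x^2 + 1*x + 2.02*|x|
L = 4, alpha = 0.1106
Iteration 1: beta = 0.0, y = 1.8265 + 0.0*(1.8265 - 1.8265) = 1.8265
  grad(y) = 8.306, v = y - alpha*grad = 0.9079
  prox(v) = soft_thresh(0.9079, 0.2234) = 0.6844
Iteration 2: beta = 0.3333, y = 0.6844 + 0.3333*(0.6844 - 1.8265) = 0.3038
  grad(y) = 2.215, v = y - alpha*grad = 0.0588
  prox(v) = soft_thresh(0.0588, 0.2234) = 0.0
f(x_2) = 2*0.0^2 + 1*0.0 + 2.02*|0.0| = 0.0


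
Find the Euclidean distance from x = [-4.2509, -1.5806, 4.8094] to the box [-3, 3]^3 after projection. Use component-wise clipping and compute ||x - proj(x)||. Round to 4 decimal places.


Project each component onto [-3, 3].
clip(-4.2509) = -3.0, clip(-1.5806) = -1.5806, clip(4.8094) = 3.0
Projection = [-3.0, -1.5806, 3.0]
Squared diffs: [1.5648, 0.0, 3.2739]
Distance = sqrt(4.8387) = 2.1997


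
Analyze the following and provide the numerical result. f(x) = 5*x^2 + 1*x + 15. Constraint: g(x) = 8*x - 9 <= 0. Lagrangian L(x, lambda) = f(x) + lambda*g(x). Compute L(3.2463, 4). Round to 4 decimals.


Step 1: Evaluate f(x).
f(3.2463) = 5*3.2463^2 + 1*3.2463 + 15 = 70.9386
Step 2: Evaluate g(x).
g(3.2463) = 8*3.2463 - 9 = 16.9704
Step 3: Compute Lagrangian.
L = 70.9386 + 4*16.9704 = 138.8202


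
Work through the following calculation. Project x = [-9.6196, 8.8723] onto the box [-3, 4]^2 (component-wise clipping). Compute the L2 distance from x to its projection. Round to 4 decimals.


Project each component onto [-3, 4].
clip(-9.6196) = -3.0, clip(8.8723) = 4.0
Projection = [-3.0, 4.0]
Squared diffs: [43.8191, 23.7393]
Distance = sqrt(67.5584) = 8.2194


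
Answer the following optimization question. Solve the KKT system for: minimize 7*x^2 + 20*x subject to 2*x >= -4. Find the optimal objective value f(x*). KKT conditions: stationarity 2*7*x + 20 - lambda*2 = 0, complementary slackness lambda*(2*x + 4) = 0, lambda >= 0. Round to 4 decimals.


Step 1: Try lambda = 0 (constraint inactive).
Stationarity: 2*7*x + 20 = 0
x* = -20/(2*7) = -10/7 = -1.4286 (rounded; the exact value -10/7 is used below)
Check constraint: 2*-1.4286 = -2.8572 >= -4 -- satisfied.
Step 2: Compute optimal value.
f(x*) = 7*(-10/7)^2 + 20*(-10/7) = -14.2857


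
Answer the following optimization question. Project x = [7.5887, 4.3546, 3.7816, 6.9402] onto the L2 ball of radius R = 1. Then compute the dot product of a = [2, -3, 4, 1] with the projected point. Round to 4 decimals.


Step 1: Compute ||x|| (intermediates to 6 decimals).
||x|| = sqrt(7.5887^2 + 4.3546^2 + 3.7816^2 + 6.9402^2) = 11.79058
Step 2: Project.
Since ||x|| > R, scale = R/||x|| = 1/11.79058 = 0.084813, proj(x) = scale * x
proj(x) = [0.64362, 0.369327, 0.320729, 0.588619]
Step 3: Dot product.
a^T * proj(x) = 2*0.64362 - 3*0.369327 + 4*0.320729 + 1*0.588619 = 2.0508


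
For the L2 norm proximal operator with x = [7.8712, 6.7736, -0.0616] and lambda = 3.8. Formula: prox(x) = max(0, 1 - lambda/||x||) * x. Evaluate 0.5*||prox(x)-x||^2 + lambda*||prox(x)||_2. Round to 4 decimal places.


Step 1: Compute ||x||.
||x|| = 10.3847
Step 2: Compute scaling factor.
scale = max(0, 1 - 3.8/10.3847) = 0.6341
Step 3: prox(x) = [4.9909, 4.295, -0.0391]
||prox(x)|| = 6.5847
Step 4: Proximal objective.
0.5*||prox-x||^2 = 7.22
lambda*||prox|| = 25.0219
Total = 32.2417


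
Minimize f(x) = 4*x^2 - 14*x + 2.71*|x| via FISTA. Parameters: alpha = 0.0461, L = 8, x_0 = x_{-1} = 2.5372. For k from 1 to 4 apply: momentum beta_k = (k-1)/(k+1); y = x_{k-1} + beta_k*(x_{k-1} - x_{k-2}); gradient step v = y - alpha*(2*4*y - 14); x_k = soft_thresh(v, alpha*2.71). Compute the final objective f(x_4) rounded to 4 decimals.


FISTA on f(x) = 4*x^2 - 14*x + 2.71*|x|
L = 8, alpha = 0.0461
Iteration 1: beta = 0.0, y = 2.5372 + 0.0*(2.5372 - 2.5372) = 2.5372
  grad(y) = 6.2976, v = y - alpha*grad = 2.2469
  prox(v) = soft_thresh(2.2469, 0.1249) = 2.1219
Iteration 2: beta = 0.3333, y = 2.1219 + 0.3333*(2.1219 - 2.5372) = 1.9835
  grad(y) = 1.8683, v = y - alpha*grad = 1.8974
  prox(v) = soft_thresh(1.8974, 0.1249) = 1.7725
Iteration 3: beta = 0.5, y = 1.7725 + 0.5*(1.7725 - 2.1219) = 1.5977
  grad(y) = -1.2181, v = y - alpha*grad = 1.6539
  prox(v) = soft_thresh(1.6539, 0.1249) = 1.529
Iteration 4: beta = 0.6, y = 1.529 + 0.6*(1.529 - 1.7725) = 1.3829
  grad(y) = -2.9372, v = y - alpha*grad = 1.5183
  prox(v) = soft_thresh(1.5183, 0.1249) = 1.3933
f(x_4) = 4*1.3933^2 - 14*1.3933 + 2.71*|1.3933| = -7.9652


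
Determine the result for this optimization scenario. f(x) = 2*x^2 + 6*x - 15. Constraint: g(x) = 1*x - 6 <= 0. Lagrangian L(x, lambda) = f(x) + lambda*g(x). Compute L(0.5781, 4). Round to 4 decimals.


Step 1: Evaluate f(x).
f(0.5781) = 2*0.5781^2 + 6*0.5781 - 15 = -10.863
Step 2: Evaluate g(x).
g(0.5781) = 1*0.5781 - 6 = -5.4219
Step 3: Compute Lagrangian.
L = -10.863 + 4*-5.4219 = -32.5506


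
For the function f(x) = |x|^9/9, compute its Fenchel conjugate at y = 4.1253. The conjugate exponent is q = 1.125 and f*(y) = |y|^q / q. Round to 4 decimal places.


The conjugate exponent q satisfies 1/p + 1/q = 1.
p = 9, so q = 9/(9 - 1) = 1.125
|y|^q = 4.1253^1.125 = 4.9248
f*(4.1253) = 4.9248 / 1.125 = 4.3776


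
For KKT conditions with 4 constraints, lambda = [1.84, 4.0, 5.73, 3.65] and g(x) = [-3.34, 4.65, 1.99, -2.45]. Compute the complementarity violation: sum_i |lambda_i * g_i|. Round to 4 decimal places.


KKT complementary slackness check:
lambda_1 * g_1 = 1.84 * -3.34 = -6.1456
lambda_2 * g_2 = 4.0 * 4.65 = 18.6
lambda_3 * g_3 = 5.73 * 1.99 = 11.4027
lambda_4 * g_4 = 3.65 * -2.45 = -8.9425
Total violation = 6.1456 + 18.6 + 11.4027 + 8.9425 = 45.0908


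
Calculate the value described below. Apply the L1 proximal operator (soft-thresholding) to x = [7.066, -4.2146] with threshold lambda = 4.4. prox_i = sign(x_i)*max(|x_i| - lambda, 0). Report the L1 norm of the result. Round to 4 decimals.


Soft-thresholding with lambda = 4.4:
prox(7.066) = sign(7.066)*max(|7.066| - 4.4, 0) = 2.666
prox(-4.2146) = sign(-4.2146)*max(|-4.2146| - 4.4, 0) = 0.0
prox(x) = [2.666, 0.0]
||prox(x)||_1 = 2.666 + 0.0 = 2.666


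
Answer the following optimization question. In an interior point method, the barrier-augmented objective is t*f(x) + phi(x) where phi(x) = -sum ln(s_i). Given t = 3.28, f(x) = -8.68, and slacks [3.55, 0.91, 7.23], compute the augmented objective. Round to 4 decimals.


Step 1: Compute log-barrier.
ln values: [1.2669, -0.0943, 1.9782]
phi = -(1.2669 - 0.0943 + 1.9782) = -3.1509
Step 2: Compute augmented objective.
t*f(x) = 3.28*-8.68 = -28.4704
Total = -28.4704 - 3.1509 = -31.6213


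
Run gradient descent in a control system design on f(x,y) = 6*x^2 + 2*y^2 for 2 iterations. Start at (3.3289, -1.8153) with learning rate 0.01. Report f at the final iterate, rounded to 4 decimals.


Gradient descent on f(x,y) = 6*x^2 + 2*y^2.
Starting point: (3.3289, -1.8153), alpha = 0.01
Step 1: grad_x = 2*6*3.3289 = 39.9468, grad_y = 2*2*-1.8153 = -7.2612
  x_1 = 3.3289 - 0.01*39.9468 = 2.9294
  y_1 = -1.8153 - 0.01*-7.2612 = -1.7427
Step 2: grad_x = 2*6*2.9294 = 35.1532, grad_y = 2*2*-1.7427 = -6.9708
  x_2 = 2.9294 - 0.01*35.1532 = 2.5779
  y_2 = -1.7427 - 0.01*-6.9708 = -1.673
f(2.5779, -1.673) = 6*2.5779^2 + 2*(-1.673)^2 = 45.4711


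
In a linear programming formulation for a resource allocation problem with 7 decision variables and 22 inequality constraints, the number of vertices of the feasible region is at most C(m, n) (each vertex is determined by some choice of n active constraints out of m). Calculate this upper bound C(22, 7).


Each vertex corresponds to some choice of n active constraints out of m, so the number of vertices is at most C(m, n) = m! / (n!(m-n)!).
m = 22, n = 7
Numerator: 22 * 21 * 20 * 19 * 18 * 17 * 16
Denominator: 7! = 5040
C(22, 7) = 170544


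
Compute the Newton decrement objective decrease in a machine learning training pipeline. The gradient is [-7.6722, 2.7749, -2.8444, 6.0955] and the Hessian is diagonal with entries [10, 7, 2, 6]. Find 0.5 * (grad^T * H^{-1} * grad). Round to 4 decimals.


Step 1: H is diagonal, so H^(-1) * g = [-0.7672, 0.3964, -1.4222, 1.0159].
Step 2: g^T H^(-1) g = sum_i g_i^2 / H_ii
  = (-7.6722)^2/10 + (2.7749)^2/7 + (-2.8444)^2/2 + (6.0955)^2/6
  = 5.8863 + 1.1 + 4.0453 + 6.1925 = 17.2241
Step 3: Objective decrease = 0.5 * g^T H^(-1) g = 8.6121


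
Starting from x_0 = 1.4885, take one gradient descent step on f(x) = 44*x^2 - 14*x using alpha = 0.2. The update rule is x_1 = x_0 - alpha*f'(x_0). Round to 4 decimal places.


We compute the gradient at x_0 and apply the update.
f'(x) = 88*x - 14
f'(1.4885) = 88*1.4885 - 14 = 116.988
x_1 = 1.4885 - 0.2*116.988 = -21.9091


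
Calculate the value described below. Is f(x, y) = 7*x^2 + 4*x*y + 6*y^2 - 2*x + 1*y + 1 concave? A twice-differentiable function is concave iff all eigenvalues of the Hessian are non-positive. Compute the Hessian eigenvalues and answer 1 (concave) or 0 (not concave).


The Hessian of f(x,y) = 7*x^2 + 4*x*y + 6*y^2 - 2*x + 1*y + 1 is:
H = [[14, 4], [4, 12]]
Trace = 14 + 12 = 26
Determinant = 14*12 - (4)^2 = 152
Discriminant = (26)^2 - 4*152 = 68.0
Eigenvalues: lambda_1 = 8.8769, lambda_2 = 17.1231
The function is not concave.

0


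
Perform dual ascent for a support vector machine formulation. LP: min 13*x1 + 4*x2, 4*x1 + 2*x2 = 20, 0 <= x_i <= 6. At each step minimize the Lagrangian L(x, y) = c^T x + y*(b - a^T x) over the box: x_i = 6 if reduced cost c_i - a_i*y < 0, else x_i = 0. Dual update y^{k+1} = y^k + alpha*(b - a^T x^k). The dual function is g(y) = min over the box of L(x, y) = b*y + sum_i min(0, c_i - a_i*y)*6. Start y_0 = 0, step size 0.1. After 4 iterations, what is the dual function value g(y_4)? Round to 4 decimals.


Dual ascent for LP: min 13*x1 + 4*x2, 4*x1 + 2*x2 = 20, 0 <= x_i <= 6
Step 1: y^k = 0.0, reduced costs: (13.0, 4.0)
  x^k = (0.0, 0.0), subgradient = b - a^T x = 20.0
  y^{k+1} = 0.0 + 0.1*20.0 = 2.0
Step 2: y^k = 2.0, reduced costs: (5.0, 0.0)
  x^k = (0.0, 0.0), subgradient = b - a^T x = 20.0
  y^{k+1} = 2.0 + 0.1*20.0 = 4.0
Step 3: y^k = 4.0, reduced costs: (-3.0, -4.0)
  x^k = (6.0, 6.0), subgradient = b - a^T x = -16.0
  y^{k+1} = 4.0 + 0.1*-16.0 = 2.4
Step 4: y^k = 2.4, reduced costs: (3.4, -0.8)
  x^k = (0.0, 6.0), subgradient = b - a^T x = 8.0
  y^{k+1} = 2.4 + 0.1*8.0 = 3.2
Dual objective at y_4 = 3.2: reduced costs (0.2, -2.4), box minimizer x = (0.0, 6.0)
g(y_4) = b*y + (c1 - a1*y)*x1 + (c2 - a2*y)*x2 = 20*3.2 + 0.2*0.0 + (-2.4)*6.0 = 64.0 + 0.0 - 14.4 = 49.6


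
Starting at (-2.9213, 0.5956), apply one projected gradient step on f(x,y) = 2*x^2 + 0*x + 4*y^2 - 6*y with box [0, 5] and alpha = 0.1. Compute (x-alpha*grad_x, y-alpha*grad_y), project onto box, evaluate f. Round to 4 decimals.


Step 1: Compute gradient at (-2.9213, 0.5956).
grad_x = 2*2*-2.9213 + 0 = -11.6852
grad_y = 2*4*0.5956 - 6 = -1.2352
Step 2: Gradient step.
x_raw = -2.9213 - 0.1*-11.6852 = -1.7528
y_raw = 0.5956 - 0.1*-1.2352 = 0.7191
Step 3: Project onto [0, 5].
x_proj = clip(-1.7528) = 0.0
y_proj = clip(0.7191) = 0.7191
Step 4: Evaluate f.
f(0.0, 0.7191) = -2.2462


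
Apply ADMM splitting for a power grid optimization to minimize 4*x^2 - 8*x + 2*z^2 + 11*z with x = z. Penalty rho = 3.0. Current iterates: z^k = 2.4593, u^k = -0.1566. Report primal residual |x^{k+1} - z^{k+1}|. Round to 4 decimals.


ADMM iteration with rho = 3.0, z^k = 2.4593, u^k = -0.1566
Step 1: x-update.
Minimize 4*x^2 - 8*x + (3.0/2)*(x - 2.4593 - 0.1566)^2
FOC: (2*4 + 3.0)*x = 8 + 3.0*(2.4593 + 0.1566)
x^{k+1} = 1.4407
Step 2: z-update.
Minimize 2*z^2 + 11*z + (3.0/2)*(1.4407 - z - 0.1566)^2
FOC: (2*2 + 3.0)*z = -11 + 3.0*(1.4407 - 0.1566)
z^{k+1} = -1.0211
Step 3: u-update.
u^{k+1} = -0.1566 + 1.4407 + 1.0211 = 2.3052
Step 4: Primal residual = |1.4407 + 1.0211| = 2.4618


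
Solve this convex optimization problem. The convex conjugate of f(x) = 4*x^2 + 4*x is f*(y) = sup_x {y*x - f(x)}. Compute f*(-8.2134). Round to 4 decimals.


f*(y) = sup_x {y*x - a*x^2 - b*x} = sup_x {(y-b)*x - a*x^2}
FOC: (y - b) - 2a*x = 0 => x* = (y - b)/(2a)
x* = (-8.2134 - 4)/(2*4) = -1.5267
f*(-8.2134) = (y-b)^2/(4a) = (-8.2134 - 4)^2/(4*4)
= 149.1671/16 = 9.3229


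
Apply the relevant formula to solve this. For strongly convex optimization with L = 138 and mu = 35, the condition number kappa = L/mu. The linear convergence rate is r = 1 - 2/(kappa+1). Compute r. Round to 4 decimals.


Step 1: Compute the condition number.
kappa = L/mu = 138/35 = 3.9429
Step 2: Compute the convergence rate.
r = 1 - 2/(kappa + 1) = 1 - 2*mu/(L + mu) = (L - mu)/(L + mu) = 103/173 = 0.5954


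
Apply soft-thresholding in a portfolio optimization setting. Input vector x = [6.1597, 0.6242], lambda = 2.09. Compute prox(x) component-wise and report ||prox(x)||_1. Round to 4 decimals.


Soft-thresholding with lambda = 2.09:
prox(6.1597) = sign(6.1597)*max(|6.1597| - 2.09, 0) = 4.0697
prox(0.6242) = sign(0.6242)*max(|0.6242| - 2.09, 0) = 0.0
prox(x) = [4.0697, 0.0]
||prox(x)||_1 = 4.0697 + 0.0 = 4.0697


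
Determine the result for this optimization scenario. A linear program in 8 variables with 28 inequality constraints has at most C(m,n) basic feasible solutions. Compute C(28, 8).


Each vertex corresponds to some choice of n active constraints out of m, so the number of vertices is at most C(m, n) = m! / (n!(m-n)!).
m = 28, n = 8
Numerator: 28 * 27 * 26 * 25 * 24 * 23 * 22 * 21
Denominator: 8! = 40320
C(28, 8) = 3108105


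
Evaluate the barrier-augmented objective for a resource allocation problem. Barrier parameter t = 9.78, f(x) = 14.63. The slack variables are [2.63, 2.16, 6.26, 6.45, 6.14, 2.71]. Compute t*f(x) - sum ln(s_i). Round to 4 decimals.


Step 1: Compute log-barrier.
ln values: [0.967, 0.7701, 1.8342, 1.8641, 1.8148, 0.9969]
phi = -(0.967 + 0.7701 + 1.8342 + 1.8641 + 1.8148 + 0.9969) = -8.2471
Step 2: Compute augmented objective.
t*f(x) = 9.78*14.63 = 143.0814
Total = 143.0814 - 8.2471 = 134.8343


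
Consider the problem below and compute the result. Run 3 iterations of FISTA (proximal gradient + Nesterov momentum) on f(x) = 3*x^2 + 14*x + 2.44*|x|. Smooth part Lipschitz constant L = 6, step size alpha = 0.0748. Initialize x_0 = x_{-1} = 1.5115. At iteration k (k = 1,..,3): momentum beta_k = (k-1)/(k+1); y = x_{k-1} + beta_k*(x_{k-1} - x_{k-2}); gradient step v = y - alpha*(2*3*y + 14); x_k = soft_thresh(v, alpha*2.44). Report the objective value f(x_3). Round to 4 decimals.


FISTA on f(x) = 3*x^2 + 14*x + 2.44*|x|
L = 6, alpha = 0.0748
Iteration 1: beta = 0.0, y = 1.5115 + 0.0*(1.5115 - 1.5115) = 1.5115
  grad(y) = 23.069, v = y - alpha*grad = -0.2141
  prox(v) = soft_thresh(-0.2141, 0.1825) = -0.0315
Iteration 2: beta = 0.3333, y = -0.0315 + 0.3333*(-0.0315 - 1.5115) = -0.5459
  grad(y) = 10.7246, v = y - alpha*grad = -1.3481
  prox(v) = soft_thresh(-1.3481, 0.1825) = -1.1656
Iteration 3: beta = 0.5, y = -1.1656 + 0.5*(-1.1656 + 0.0315) = -1.7326
  grad(y) = 3.6044, v = y - alpha*grad = -2.0022
  prox(v) = soft_thresh(-2.0022, 0.1825) = -1.8197
f(x_3) = 3*(-1.8197)^2 + 14*(-1.8197) + 2.44*|-1.8197| = -11.1018


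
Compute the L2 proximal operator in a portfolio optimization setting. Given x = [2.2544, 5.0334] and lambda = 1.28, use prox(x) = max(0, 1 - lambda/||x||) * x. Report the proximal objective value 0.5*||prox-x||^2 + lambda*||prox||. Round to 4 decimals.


Step 1: Compute ||x||.
||x|| = 5.5152
Step 2: Compute scaling factor.
scale = max(0, 1 - 1.28/5.5152) = 0.7679
Step 3: prox(x) = [1.7312, 3.8652]
||prox(x)|| = 4.2352
Step 4: Proximal objective.
0.5*||prox-x||^2 = 0.8192
lambda*||prox|| = 5.4211
Total = 6.2403


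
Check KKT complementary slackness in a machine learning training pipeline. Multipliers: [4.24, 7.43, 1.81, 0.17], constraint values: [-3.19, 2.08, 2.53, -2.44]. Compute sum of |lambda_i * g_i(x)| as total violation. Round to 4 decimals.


KKT complementary slackness check:
lambda_1 * g_1 = 4.24 * -3.19 = -13.5256
lambda_2 * g_2 = 7.43 * 2.08 = 15.4544
lambda_3 * g_3 = 1.81 * 2.53 = 4.5793
lambda_4 * g_4 = 0.17 * -2.44 = -0.4148
Total violation = 13.5256 + 15.4544 + 4.5793 + 0.4148 = 33.9741


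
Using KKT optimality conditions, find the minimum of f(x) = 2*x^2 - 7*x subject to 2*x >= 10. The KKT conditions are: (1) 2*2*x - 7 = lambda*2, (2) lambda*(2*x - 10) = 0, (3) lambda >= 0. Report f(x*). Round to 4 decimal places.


Step 1: Try lambda = 0 (constraint inactive).
x_unc = 7/(2*2) = 1.75
Check: 2*1.75 = 3.5 < 10 -- violated!
Step 2: Constraint must be active: 2*x = 10
x* = 10/2 = 5.0
lambda = (2*2*5.0 - 7)/2 = 6.5
Step 3: Compute optimal value.
f(x*) = 2*5.0^2 - 7*5.0 = 15.0


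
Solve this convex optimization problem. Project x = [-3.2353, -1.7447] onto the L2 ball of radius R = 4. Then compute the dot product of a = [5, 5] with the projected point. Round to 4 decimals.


Step 1: Compute ||x|| (intermediates to 6 decimals).
||x|| = sqrt((-3.2353)^2 + (-1.7447)^2) = 3.675751
Step 2: Project.
Since ||x|| <= R, proj = x (no scaling needed).
proj(x) = [-3.2353, -1.7447]
Step 3: Dot product.
a^T * proj(x) = 5*(-3.2353) + 5*(-1.7447) = -24.9


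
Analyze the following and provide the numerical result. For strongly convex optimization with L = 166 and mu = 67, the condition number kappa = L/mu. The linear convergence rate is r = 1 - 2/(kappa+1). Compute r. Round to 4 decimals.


Step 1: Compute the condition number.
kappa = L/mu = 166/67 = 2.4776
Step 2: Compute the convergence rate.
r = 1 - 2/(kappa + 1) = 1 - 2*mu/(L + mu) = (L - mu)/(L + mu) = 99/233 = 0.4249


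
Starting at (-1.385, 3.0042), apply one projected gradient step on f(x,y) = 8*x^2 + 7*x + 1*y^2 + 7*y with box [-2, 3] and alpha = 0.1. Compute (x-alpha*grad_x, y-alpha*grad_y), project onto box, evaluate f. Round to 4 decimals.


Step 1: Compute gradient at (-1.385, 3.0042).
grad_x = 2*8*-1.385 + 7 = -15.16
grad_y = 2*1*3.0042 + 7 = 13.0084
Step 2: Gradient step.
x_raw = -1.385 - 0.1*-15.16 = 0.131
y_raw = 3.0042 - 0.1*13.0084 = 1.7034
Step 3: Project onto [-2, 3].
x_proj = clip(0.131) = 0.131
y_proj = clip(1.7034) = 1.7034
Step 4: Evaluate f.
f(0.131, 1.7034) = 15.8792


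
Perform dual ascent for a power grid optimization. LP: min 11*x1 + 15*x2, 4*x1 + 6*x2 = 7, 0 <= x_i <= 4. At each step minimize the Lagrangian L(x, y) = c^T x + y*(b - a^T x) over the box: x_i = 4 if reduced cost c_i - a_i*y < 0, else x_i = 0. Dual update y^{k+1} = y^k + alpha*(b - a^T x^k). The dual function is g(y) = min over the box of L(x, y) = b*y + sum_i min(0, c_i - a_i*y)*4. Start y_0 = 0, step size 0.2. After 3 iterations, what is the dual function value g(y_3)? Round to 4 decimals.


Dual ascent for LP: min 11*x1 + 15*x2, 4*x1 + 6*x2 = 7, 0 <= x_i <= 4
Step 1: y^k = 0.0, reduced costs: (11.0, 15.0)
  x^k = (0.0, 0.0), subgradient = b - a^T x = 7.0
  y^{k+1} = 0.0 + 0.2*7.0 = 1.4
Step 2: y^k = 1.4, reduced costs: (5.4, 6.6)
  x^k = (0.0, 0.0), subgradient = b - a^T x = 7.0
  y^{k+1} = 1.4 + 0.2*7.0 = 2.8
Step 3: y^k = 2.8, reduced costs: (-0.2, -1.8)
  x^k = (4.0, 4.0), subgradient = b - a^T x = -33.0
  y^{k+1} = 2.8 + 0.2*-33.0 = -3.8
Dual objective at y_3 = -3.8: reduced costs (26.2, 37.8), box minimizer x = (0.0, 0.0)
g(y_3) = b*y + (c1 - a1*y)*x1 + (c2 - a2*y)*x2 = 7*(-3.8) + 26.2*0.0 + 37.8*0.0 = -26.6 + 0.0 + 0.0 = -26.6


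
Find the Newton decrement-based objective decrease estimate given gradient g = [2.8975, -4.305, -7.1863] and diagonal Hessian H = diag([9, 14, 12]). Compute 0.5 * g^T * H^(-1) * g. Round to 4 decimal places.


Step 1: H is diagonal, so H^(-1) * g = [0.3219, -0.3075, -0.5989].
Step 2: g^T H^(-1) g = sum_i g_i^2 / H_ii
  = (2.8975)^2/9 + (-4.305)^2/14 + (-7.1863)^2/12
  = 0.9328 + 1.3238 + 4.3036 = 6.5602
Step 3: Objective decrease = 0.5 * g^T H^(-1) g = 3.2801
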